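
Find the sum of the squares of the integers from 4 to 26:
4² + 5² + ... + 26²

Use ∑_{k=1}^{n} k² = n(n+1)(2n+1)/6, then subtract the first 3 terms.
∑_{k=1}^{26} k² = 26×27×53/6 = 6201
∑_{k=1}^{3} k² = 3×4×7/6 = 14
∑_{k=4}^{26} k² = 6201 - 14 = 6187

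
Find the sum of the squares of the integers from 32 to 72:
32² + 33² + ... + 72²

Use ∑_{k=1}^{n} k² = n(n+1)(2n+1)/6, then subtract the first 31 terms.
∑_{k=1}^{72} k² = 72×73×145/6 = 127020
∑_{k=1}^{31} k² = 31×32×63/6 = 10416
∑_{k=32}^{72} k² = 127020 - 10416 = 116604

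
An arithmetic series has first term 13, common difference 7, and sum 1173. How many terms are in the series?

Using S = n/2 × [2a + (n-1)d]
1173 = n/2 × [2(13) + (n-1)(7)]
1173 = n/2 × [26 + 7n - 7]
2346 = n × [19 + 7n]
7n² + (19)n - 2346 = 0
Discriminant: Δ = (19)² - 4(7)(-2346) = 361 + 65688 = 66049
√Δ = 257
n = [-(19) + √Δ] / (2·7) = (-19 + 257) / 14 = 238 / 14 = 17
(The negative root is discarded since n must be a positive integer.)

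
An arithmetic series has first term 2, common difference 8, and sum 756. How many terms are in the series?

Using S = n/2 × [2a + (n-1)d]
756 = n/2 × [2(2) + (n-1)(8)]
756 = n/2 × [4 + 8n - 8]
1512 = n × [-4 + 8n]
8n² + (-4)n - 1512 = 0
Discriminant: Δ = (-4)² - 4(8)(-1512) = 16 + 48384 = 48400
√Δ = 220
n = [-(-4) + √Δ] / (2·8) = (4 + 220) / 16 = 224 / 16 = 14
(The negative root is discarded since n must be a positive integer.)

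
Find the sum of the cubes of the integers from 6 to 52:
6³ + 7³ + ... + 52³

Use ∑_{k=1}^{n} k³ = [n(n+1)/2]², then subtract the first 5 terms.
∑_{k=1}^{52} k³ = [52×53/2]² = 1378² = 1898884
∑_{k=1}^{5} k³ = [5×6/2]² = 15² = 225
∑_{k=6}^{52} k³ = 1898884 - 225 = 1898659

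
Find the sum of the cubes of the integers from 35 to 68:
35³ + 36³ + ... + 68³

Use ∑_{k=1}^{n} k³ = [n(n+1)/2]², then subtract the first 34 terms.
∑_{k=1}^{68} k³ = [68×69/2]² = 2346² = 5503716
∑_{k=1}^{34} k³ = [34×35/2]² = 595² = 354025
∑_{k=35}^{68} k³ = 5503716 - 354025 = 5149691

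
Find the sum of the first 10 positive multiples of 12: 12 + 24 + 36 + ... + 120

Factor out 12: = 12(1 + 2 + ... + 10) = 12 × n(n+1)/2
= 12 × 10×11/2
= 12 × 55
= 660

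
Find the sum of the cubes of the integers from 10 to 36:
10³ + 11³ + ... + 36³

Use ∑_{k=1}^{n} k³ = [n(n+1)/2]², then subtract the first 9 terms.
∑_{k=1}^{36} k³ = [36×37/2]² = 666² = 443556
∑_{k=1}^{9} k³ = [9×10/2]² = 45² = 2025
∑_{k=10}^{36} k³ = 443556 - 2025 = 441531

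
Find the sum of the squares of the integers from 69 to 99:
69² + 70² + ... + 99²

Use ∑_{k=1}^{n} k² = n(n+1)(2n+1)/6, then subtract the first 68 terms.
∑_{k=1}^{99} k² = 99×100×199/6 = 328350
∑_{k=1}^{68} k² = 68×69×137/6 = 107134
∑_{k=69}^{99} k² = 328350 - 107134 = 221216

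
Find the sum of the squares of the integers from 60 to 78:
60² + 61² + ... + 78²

Use ∑_{k=1}^{n} k² = n(n+1)(2n+1)/6, then subtract the first 59 terms.
∑_{k=1}^{78} k² = 78×79×157/6 = 161239
∑_{k=1}^{59} k² = 59×60×119/6 = 70210
∑_{k=60}^{78} k² = 161239 - 70210 = 91029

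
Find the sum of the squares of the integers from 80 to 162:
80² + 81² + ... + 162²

Use ∑_{k=1}^{n} k² = n(n+1)(2n+1)/6, then subtract the first 79 terms.
∑_{k=1}^{162} k² = 162×163×325/6 = 1430325
∑_{k=1}^{79} k² = 79×80×159/6 = 167480
∑_{k=80}^{162} k² = 1430325 - 167480 = 1262845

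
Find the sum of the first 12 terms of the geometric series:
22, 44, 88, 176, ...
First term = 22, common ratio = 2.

Sₙ = a(1 - rⁿ) / (1 - r)
S_12 = 22(1 - 2^12) / (1 - 2)
S_12 = 22(1 - 4096) / (-1)
S_12 = 90090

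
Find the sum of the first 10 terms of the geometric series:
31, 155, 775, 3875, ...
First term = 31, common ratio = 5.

Sₙ = a(1 - rⁿ) / (1 - r)
S_10 = 31(1 - 5^10) / (1 - 5)
S_10 = 31(1 - 9765625) / (-4)
S_10 = 75683586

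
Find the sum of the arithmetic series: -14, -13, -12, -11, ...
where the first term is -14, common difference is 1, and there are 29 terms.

Sₙ = n/2 × (first + last)
Last term = a + (n-1)d = -14 + (29-1)×1 = 14
S_29 = 29/2 × (-14 + 14)
S_29 = 29/2 × 0 = 0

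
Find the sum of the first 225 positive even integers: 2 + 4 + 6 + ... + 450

Sum of first n even numbers = n(n+1)
= 225×226
= 50850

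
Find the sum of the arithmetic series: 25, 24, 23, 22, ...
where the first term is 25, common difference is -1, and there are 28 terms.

Sₙ = n/2 × (first + last)
Last term = a + (n-1)d = 25 + (28-1)×(-1) = -2
S_28 = 28/2 × (25 + (-2))
S_28 = 28/2 × 23 = 322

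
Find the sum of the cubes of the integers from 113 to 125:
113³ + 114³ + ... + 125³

Use ∑_{k=1}^{n} k³ = [n(n+1)/2]², then subtract the first 112 terms.
∑_{k=1}^{125} k³ = [125×126/2]² = 7875² = 62015625
∑_{k=1}^{112} k³ = [112×113/2]² = 6328² = 40043584
∑_{k=113}^{125} k³ = 62015625 - 40043584 = 21972041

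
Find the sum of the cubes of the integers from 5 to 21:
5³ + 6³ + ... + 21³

Use ∑_{k=1}^{n} k³ = [n(n+1)/2]², then subtract the first 4 terms.
∑_{k=1}^{21} k³ = [21×22/2]² = 231² = 53361
∑_{k=1}^{4} k³ = [4×5/2]² = 10² = 100
∑_{k=5}^{21} k³ = 53361 - 100 = 53261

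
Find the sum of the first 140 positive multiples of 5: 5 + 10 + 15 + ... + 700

Factor out 5: = 5(1 + 2 + ... + 140) = 5 × n(n+1)/2
= 5 × 140×141/2
= 5 × 9870
= 49350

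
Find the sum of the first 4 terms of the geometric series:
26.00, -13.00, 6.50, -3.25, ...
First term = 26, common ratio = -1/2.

Sₙ = a(1 - rⁿ) / (1 - r)
S_4 = 26(1 - (-1/2)^4) / (1 - (-1/2))
S_4 = 26(1 - (1/16)) / (3/2)
S_4 = 65/4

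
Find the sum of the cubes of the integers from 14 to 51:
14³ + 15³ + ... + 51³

Use ∑_{k=1}^{n} k³ = [n(n+1)/2]², then subtract the first 13 terms.
∑_{k=1}^{51} k³ = [51×52/2]² = 1326² = 1758276
∑_{k=1}^{13} k³ = [13×14/2]² = 91² = 8281
∑_{k=14}^{51} k³ = 1758276 - 8281 = 1749995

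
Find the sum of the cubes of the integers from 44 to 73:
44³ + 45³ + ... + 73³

Use ∑_{k=1}^{n} k³ = [n(n+1)/2]², then subtract the first 43 terms.
∑_{k=1}^{73} k³ = [73×74/2]² = 2701² = 7295401
∑_{k=1}^{43} k³ = [43×44/2]² = 946² = 894916
∑_{k=44}^{73} k³ = 7295401 - 894916 = 6400485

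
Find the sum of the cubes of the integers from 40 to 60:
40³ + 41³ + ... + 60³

Use ∑_{k=1}^{n} k³ = [n(n+1)/2]², then subtract the first 39 terms.
∑_{k=1}^{60} k³ = [60×61/2]² = 1830² = 3348900
∑_{k=1}^{39} k³ = [39×40/2]² = 780² = 608400
∑_{k=40}^{60} k³ = 3348900 - 608400 = 2740500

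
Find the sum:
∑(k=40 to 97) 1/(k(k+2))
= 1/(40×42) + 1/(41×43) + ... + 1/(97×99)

Partial fractions: 1/(k(k+2)) = (1/2)[1/k - 1/(k+2)]
Telescoping leaves the first two and last two terms:
= (1/2)[1/40 + 1/41 - 1/98 - 1/99]
= 231391/15911280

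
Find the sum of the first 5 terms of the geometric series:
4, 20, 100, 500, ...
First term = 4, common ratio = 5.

Sₙ = a(1 - rⁿ) / (1 - r)
S_5 = 4(1 - 5^5) / (1 - 5)
S_5 = 4(1 - 3125) / (-4)
S_5 = 3124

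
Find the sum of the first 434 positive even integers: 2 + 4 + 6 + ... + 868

Sum of first n even numbers = n(n+1)
= 434×435
= 188790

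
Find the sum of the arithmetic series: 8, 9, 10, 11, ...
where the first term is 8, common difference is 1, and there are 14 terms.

Sₙ = n/2 × (first + last)
Last term = a + (n-1)d = 8 + (14-1)×1 = 21
S_14 = 14/2 × (8 + 21)
S_14 = 14/2 × 29 = 203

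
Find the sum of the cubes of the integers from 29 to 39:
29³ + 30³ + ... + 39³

Use ∑_{k=1}^{n} k³ = [n(n+1)/2]², then subtract the first 28 terms.
∑_{k=1}^{39} k³ = [39×40/2]² = 780² = 608400
∑_{k=1}^{28} k³ = [28×29/2]² = 406² = 164836
∑_{k=29}^{39} k³ = 608400 - 164836 = 443564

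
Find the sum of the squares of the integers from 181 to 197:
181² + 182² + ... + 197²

Use ∑_{k=1}^{n} k² = n(n+1)(2n+1)/6, then subtract the first 180 terms.
∑_{k=1}^{197} k² = 197×198×395/6 = 2567895
∑_{k=1}^{180} k² = 180×181×361/6 = 1960230
∑_{k=181}^{197} k² = 2567895 - 1960230 = 607665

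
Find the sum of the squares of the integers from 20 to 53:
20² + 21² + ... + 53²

Use ∑_{k=1}^{n} k² = n(n+1)(2n+1)/6, then subtract the first 19 terms.
∑_{k=1}^{53} k² = 53×54×107/6 = 51039
∑_{k=1}^{19} k² = 19×20×39/6 = 2470
∑_{k=20}^{53} k² = 51039 - 2470 = 48569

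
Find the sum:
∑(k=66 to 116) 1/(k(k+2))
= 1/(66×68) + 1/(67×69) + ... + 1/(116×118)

Partial fractions: 1/(k(k+2)) = (1/2)[1/k - 1/(k+2)]
Telescoping leaves the first two and last two terms:
= (1/2)[1/66 + 1/67 - 1/117 - 1/118]
= 66419/10175022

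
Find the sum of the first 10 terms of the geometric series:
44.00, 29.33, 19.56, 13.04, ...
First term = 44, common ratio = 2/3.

Sₙ = a(1 - rⁿ) / (1 - r)
S_10 = 44(1 - (2/3)^10) / (1 - (2/3))
S_10 = 44(1 - (1024/59049)) / (1/3)
S_10 = 2553100/19683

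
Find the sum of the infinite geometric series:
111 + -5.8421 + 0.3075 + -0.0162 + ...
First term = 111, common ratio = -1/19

For |r| < 1, S = a / (1 - r)
S = 111 / (1 - (-1/19))
S = 111 / (20/19)
S = 2109/20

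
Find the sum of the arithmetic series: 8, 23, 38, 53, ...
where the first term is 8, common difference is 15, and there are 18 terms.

Sₙ = n/2 × (first + last)
Last term = a + (n-1)d = 8 + (18-1)×15 = 263
S_18 = 18/2 × (8 + 263)
S_18 = 18/2 × 271 = 2439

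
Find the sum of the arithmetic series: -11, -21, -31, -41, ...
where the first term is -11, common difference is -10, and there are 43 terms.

Sₙ = n/2 × (first + last)
Last term = a + (n-1)d = -11 + (43-1)×(-10) = -431
S_43 = 43/2 × (-11 + (-431))
S_43 = 43/2 × (-442) = -9503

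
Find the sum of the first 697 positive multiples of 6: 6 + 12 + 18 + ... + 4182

Factor out 6: = 6(1 + 2 + ... + 697) = 6 × n(n+1)/2
= 6 × 697×698/2
= 6 × 243253
= 1459518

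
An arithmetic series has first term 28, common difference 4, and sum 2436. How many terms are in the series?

Using S = n/2 × [2a + (n-1)d]
2436 = n/2 × [2(28) + (n-1)(4)]
2436 = n/2 × [56 + 4n - 4]
4872 = n × [52 + 4n]
4n² + (52)n - 4872 = 0
Discriminant: Δ = (52)² - 4(4)(-4872) = 2704 + 77952 = 80656
√Δ = 284
n = [-(52) + √Δ] / (2·4) = (-52 + 284) / 8 = 232 / 8 = 29
(The negative root is discarded since n must be a positive integer.)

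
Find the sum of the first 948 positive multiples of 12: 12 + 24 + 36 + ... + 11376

Factor out 12: = 12(1 + 2 + ... + 948) = 12 × n(n+1)/2
= 12 × 948×949/2
= 12 × 449826
= 5397912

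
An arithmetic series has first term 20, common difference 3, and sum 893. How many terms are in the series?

Using S = n/2 × [2a + (n-1)d]
893 = n/2 × [2(20) + (n-1)(3)]
893 = n/2 × [40 + 3n - 3]
1786 = n × [37 + 3n]
3n² + (37)n - 1786 = 0
Discriminant: Δ = (37)² - 4(3)(-1786) = 1369 + 21432 = 22801
√Δ = 151
n = [-(37) + √Δ] / (2·3) = (-37 + 151) / 6 = 114 / 6 = 19
(The negative root is discarded since n must be a positive integer.)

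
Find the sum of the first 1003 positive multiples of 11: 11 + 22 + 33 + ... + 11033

Factor out 11: = 11(1 + 2 + ... + 1003) = 11 × n(n+1)/2
= 11 × 1003×1004/2
= 11 × 503506
= 5538566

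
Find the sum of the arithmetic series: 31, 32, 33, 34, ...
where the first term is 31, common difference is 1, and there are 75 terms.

Sₙ = n/2 × (first + last)
Last term = a + (n-1)d = 31 + (75-1)×1 = 105
S_75 = 75/2 × (31 + 105)
S_75 = 75/2 × 136 = 5100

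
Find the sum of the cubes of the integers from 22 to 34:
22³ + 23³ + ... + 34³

Use ∑_{k=1}^{n} k³ = [n(n+1)/2]², then subtract the first 21 terms.
∑_{k=1}^{34} k³ = [34×35/2]² = 595² = 354025
∑_{k=1}^{21} k³ = [21×22/2]² = 231² = 53361
∑_{k=22}^{34} k³ = 354025 - 53361 = 300664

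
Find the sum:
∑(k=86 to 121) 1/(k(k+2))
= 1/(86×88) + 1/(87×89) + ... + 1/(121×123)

Partial fractions: 1/(k(k+2)) = (1/2)[1/k - 1/(k+2)]
Telescoping leaves the first two and last two terms:
= (1/2)[1/86 + 1/87 - 1/122 - 1/123]
= 21193/6237494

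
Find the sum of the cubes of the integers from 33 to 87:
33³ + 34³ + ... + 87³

Use ∑_{k=1}^{n} k³ = [n(n+1)/2]², then subtract the first 32 terms.
∑_{k=1}^{87} k³ = [87×88/2]² = 3828² = 14653584
∑_{k=1}^{32} k³ = [32×33/2]² = 528² = 278784
∑_{k=33}^{87} k³ = 14653584 - 278784 = 14374800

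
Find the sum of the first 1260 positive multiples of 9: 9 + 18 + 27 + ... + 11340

Factor out 9: = 9(1 + 2 + ... + 1260) = 9 × n(n+1)/2
= 9 × 1260×1261/2
= 9 × 794430
= 7149870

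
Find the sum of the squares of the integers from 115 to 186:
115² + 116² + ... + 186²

Use ∑_{k=1}^{n} k² = n(n+1)(2n+1)/6, then subtract the first 114 terms.
∑_{k=1}^{186} k² = 186×187×373/6 = 2162281
∑_{k=1}^{114} k² = 114×115×229/6 = 500365
∑_{k=115}^{186} k² = 2162281 - 500365 = 1661916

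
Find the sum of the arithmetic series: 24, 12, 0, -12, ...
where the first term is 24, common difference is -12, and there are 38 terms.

Sₙ = n/2 × (first + last)
Last term = a + (n-1)d = 24 + (38-1)×(-12) = -420
S_38 = 38/2 × (24 + (-420))
S_38 = 38/2 × (-396) = -7524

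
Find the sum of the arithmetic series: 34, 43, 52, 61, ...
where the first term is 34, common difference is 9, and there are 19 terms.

Sₙ = n/2 × (first + last)
Last term = a + (n-1)d = 34 + (19-1)×9 = 196
S_19 = 19/2 × (34 + 196)
S_19 = 19/2 × 230 = 2185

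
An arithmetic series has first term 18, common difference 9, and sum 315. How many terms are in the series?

Using S = n/2 × [2a + (n-1)d]
315 = n/2 × [2(18) + (n-1)(9)]
315 = n/2 × [36 + 9n - 9]
630 = n × [27 + 9n]
9n² + (27)n - 630 = 0
Discriminant: Δ = (27)² - 4(9)(-630) = 729 + 22680 = 23409
√Δ = 153
n = [-(27) + √Δ] / (2·9) = (-27 + 153) / 18 = 126 / 18 = 7
(The negative root is discarded since n must be a positive integer.)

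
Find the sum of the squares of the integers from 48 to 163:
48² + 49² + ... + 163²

Use ∑_{k=1}^{n} k² = n(n+1)(2n+1)/6, then subtract the first 47 terms.
∑_{k=1}^{163} k² = 163×164×327/6 = 1456894
∑_{k=1}^{47} k² = 47×48×95/6 = 35720
∑_{k=48}^{163} k² = 1456894 - 35720 = 1421174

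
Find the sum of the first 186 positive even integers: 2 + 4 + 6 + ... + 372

Sum of first n even numbers = n(n+1)
= 186×187
= 34782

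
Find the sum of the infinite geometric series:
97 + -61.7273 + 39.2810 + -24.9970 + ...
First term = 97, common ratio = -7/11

For |r| < 1, S = a / (1 - r)
S = 97 / (1 - (-7/11))
S = 97 / (18/11)
S = 1067/18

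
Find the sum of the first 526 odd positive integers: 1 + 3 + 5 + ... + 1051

Sum of first n odd numbers = n²
= 526²
= 276676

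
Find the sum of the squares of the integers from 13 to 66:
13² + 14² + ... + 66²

Use ∑_{k=1}^{n} k² = n(n+1)(2n+1)/6, then subtract the first 12 terms.
∑_{k=1}^{66} k² = 66×67×133/6 = 98021
∑_{k=1}^{12} k² = 12×13×25/6 = 650
∑_{k=13}^{66} k² = 98021 - 650 = 97371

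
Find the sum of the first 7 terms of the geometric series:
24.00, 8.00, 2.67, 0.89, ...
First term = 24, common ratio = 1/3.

Sₙ = a(1 - rⁿ) / (1 - r)
S_7 = 24(1 - (1/3)^7) / (1 - (1/3))
S_7 = 24(1 - (1/2187)) / (2/3)
S_7 = 8744/243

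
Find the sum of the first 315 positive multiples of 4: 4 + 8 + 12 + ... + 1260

Factor out 4: = 4(1 + 2 + ... + 315) = 4 × n(n+1)/2
= 4 × 315×316/2
= 4 × 49770
= 199080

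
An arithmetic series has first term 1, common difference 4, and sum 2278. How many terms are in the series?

Using S = n/2 × [2a + (n-1)d]
2278 = n/2 × [2(1) + (n-1)(4)]
2278 = n/2 × [2 + 4n - 4]
4556 = n × [-2 + 4n]
4n² + (-2)n - 4556 = 0
Discriminant: Δ = (-2)² - 4(4)(-4556) = 4 + 72896 = 72900
√Δ = 270
n = [-(-2) + √Δ] / (2·4) = (2 + 270) / 8 = 272 / 8 = 34
(The negative root is discarded since n must be a positive integer.)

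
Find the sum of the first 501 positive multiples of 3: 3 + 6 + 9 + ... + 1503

Factor out 3: = 3(1 + 2 + ... + 501) = 3 × n(n+1)/2
= 3 × 501×502/2
= 3 × 125751
= 377253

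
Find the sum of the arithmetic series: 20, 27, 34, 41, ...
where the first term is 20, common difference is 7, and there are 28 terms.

Sₙ = n/2 × (first + last)
Last term = a + (n-1)d = 20 + (28-1)×7 = 209
S_28 = 28/2 × (20 + 209)
S_28 = 28/2 × 229 = 3206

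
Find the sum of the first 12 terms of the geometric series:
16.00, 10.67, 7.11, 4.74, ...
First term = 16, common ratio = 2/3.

Sₙ = a(1 - rⁿ) / (1 - r)
S_12 = 16(1 - (2/3)^12) / (1 - (2/3))
S_12 = 16(1 - (4096/531441)) / (1/3)
S_12 = 8437520/177147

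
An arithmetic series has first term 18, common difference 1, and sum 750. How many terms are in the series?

Using S = n/2 × [2a + (n-1)d]
750 = n/2 × [2(18) + (n-1)(1)]
750 = n/2 × [36 + 1n - 1]
1500 = n × [35 + 1n]
1n² + (35)n - 1500 = 0
Discriminant: Δ = (35)² - 4(1)(-1500) = 1225 + 6000 = 7225
√Δ = 85
n = [-(35) + √Δ] / (2·1) = (-35 + 85) / 2 = 50 / 2 = 25
(The negative root is discarded since n must be a positive integer.)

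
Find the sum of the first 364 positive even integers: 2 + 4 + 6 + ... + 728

Sum of first n even numbers = n(n+1)
= 364×365
= 132860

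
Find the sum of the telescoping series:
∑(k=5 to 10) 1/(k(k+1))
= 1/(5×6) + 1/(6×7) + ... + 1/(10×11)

Partial fractions: 1/(k(k+1)) = 1/k - 1/(k+1)
The series telescopes:
= (1/5 - 1/6) + (1/6 - 1/7) + ... + (1/10 - 1/11)
= 1/5 - 1/11
= 6/55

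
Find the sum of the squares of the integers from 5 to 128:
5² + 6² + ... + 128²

Use ∑_{k=1}^{n} k² = n(n+1)(2n+1)/6, then subtract the first 4 terms.
∑_{k=1}^{128} k² = 128×129×257/6 = 707264
∑_{k=1}^{4} k² = 4×5×9/6 = 30
∑_{k=5}^{128} k² = 707264 - 30 = 707234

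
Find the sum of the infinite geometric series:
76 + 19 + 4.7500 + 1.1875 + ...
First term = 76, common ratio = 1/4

For |r| < 1, S = a / (1 - r)
S = 76 / (1 - (1/4))
S = 76 / (3/4)
S = 304/3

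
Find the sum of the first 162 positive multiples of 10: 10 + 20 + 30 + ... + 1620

Factor out 10: = 10(1 + 2 + ... + 162) = 10 × n(n+1)/2
= 10 × 162×163/2
= 10 × 13203
= 132030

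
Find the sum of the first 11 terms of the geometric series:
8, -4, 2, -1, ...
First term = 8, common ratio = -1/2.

Sₙ = a(1 - rⁿ) / (1 - r)
S_11 = 8(1 - (-1/2)^11) / (1 - (-1/2))
S_11 = 8(1 - (-1/2048)) / (3/2)
S_11 = 683/128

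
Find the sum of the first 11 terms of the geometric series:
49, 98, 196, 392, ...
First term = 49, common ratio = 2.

Sₙ = a(1 - rⁿ) / (1 - r)
S_11 = 49(1 - 2^11) / (1 - 2)
S_11 = 49(1 - 2048) / (-1)
S_11 = 100303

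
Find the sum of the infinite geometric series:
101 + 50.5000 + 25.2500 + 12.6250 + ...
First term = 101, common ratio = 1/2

For |r| < 1, S = a / (1 - r)
S = 101 / (1 - (1/2))
S = 101 / (1/2)
S = 202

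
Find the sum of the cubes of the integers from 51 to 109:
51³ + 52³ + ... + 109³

Use ∑_{k=1}^{n} k³ = [n(n+1)/2]², then subtract the first 50 terms.
∑_{k=1}^{109} k³ = [109×110/2]² = 5995² = 35940025
∑_{k=1}^{50} k³ = [50×51/2]² = 1275² = 1625625
∑_{k=51}^{109} k³ = 35940025 - 1625625 = 34314400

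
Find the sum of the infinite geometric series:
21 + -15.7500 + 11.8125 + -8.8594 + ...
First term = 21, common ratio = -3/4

For |r| < 1, S = a / (1 - r)
S = 21 / (1 - (-3/4))
S = 21 / (7/4)
S = 12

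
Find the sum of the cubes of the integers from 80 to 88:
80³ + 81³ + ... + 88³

Use ∑_{k=1}^{n} k³ = [n(n+1)/2]², then subtract the first 79 terms.
∑_{k=1}^{88} k³ = [88×89/2]² = 3916² = 15335056
∑_{k=1}^{79} k³ = [79×80/2]² = 3160² = 9985600
∑_{k=80}^{88} k³ = 15335056 - 9985600 = 5349456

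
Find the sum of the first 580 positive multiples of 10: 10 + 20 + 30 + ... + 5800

Factor out 10: = 10(1 + 2 + ... + 580) = 10 × n(n+1)/2
= 10 × 580×581/2
= 10 × 168490
= 1684900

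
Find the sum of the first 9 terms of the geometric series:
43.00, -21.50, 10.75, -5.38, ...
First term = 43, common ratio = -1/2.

Sₙ = a(1 - rⁿ) / (1 - r)
S_9 = 43(1 - (-1/2)^9) / (1 - (-1/2))
S_9 = 43(1 - (-1/512)) / (3/2)
S_9 = 7353/256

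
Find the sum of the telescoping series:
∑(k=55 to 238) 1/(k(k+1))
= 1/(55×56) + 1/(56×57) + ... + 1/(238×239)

Partial fractions: 1/(k(k+1)) = 1/k - 1/(k+1)
The series telescopes:
= (1/55 - 1/56) + (1/56 - 1/57) + ... + (1/238 - 1/239)
= 1/55 - 1/239
= 184/13145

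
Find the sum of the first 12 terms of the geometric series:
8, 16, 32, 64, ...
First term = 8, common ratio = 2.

Sₙ = a(1 - rⁿ) / (1 - r)
S_12 = 8(1 - 2^12) / (1 - 2)
S_12 = 8(1 - 4096) / (-1)
S_12 = 32760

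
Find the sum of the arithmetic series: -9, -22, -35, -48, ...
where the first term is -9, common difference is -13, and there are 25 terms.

Sₙ = n/2 × (first + last)
Last term = a + (n-1)d = -9 + (25-1)×(-13) = -321
S_25 = 25/2 × (-9 + (-321))
S_25 = 25/2 × (-330) = -4125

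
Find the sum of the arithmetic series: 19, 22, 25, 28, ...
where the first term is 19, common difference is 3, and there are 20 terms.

Sₙ = n/2 × (first + last)
Last term = a + (n-1)d = 19 + (20-1)×3 = 76
S_20 = 20/2 × (19 + 76)
S_20 = 20/2 × 95 = 950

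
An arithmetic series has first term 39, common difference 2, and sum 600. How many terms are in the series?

Using S = n/2 × [2a + (n-1)d]
600 = n/2 × [2(39) + (n-1)(2)]
600 = n/2 × [78 + 2n - 2]
1200 = n × [76 + 2n]
2n² + (76)n - 1200 = 0
Discriminant: Δ = (76)² - 4(2)(-1200) = 5776 + 9600 = 15376
√Δ = 124
n = [-(76) + √Δ] / (2·2) = (-76 + 124) / 4 = 48 / 4 = 12
(The negative root is discarded since n must be a positive integer.)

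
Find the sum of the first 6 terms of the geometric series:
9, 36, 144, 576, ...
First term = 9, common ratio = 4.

Sₙ = a(1 - rⁿ) / (1 - r)
S_6 = 9(1 - 4^6) / (1 - 4)
S_6 = 9(1 - 4096) / (-3)
S_6 = 12285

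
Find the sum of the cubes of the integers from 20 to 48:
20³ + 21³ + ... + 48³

Use ∑_{k=1}^{n} k³ = [n(n+1)/2]², then subtract the first 19 terms.
∑_{k=1}^{48} k³ = [48×49/2]² = 1176² = 1382976
∑_{k=1}^{19} k³ = [19×20/2]² = 190² = 36100
∑_{k=20}^{48} k³ = 1382976 - 36100 = 1346876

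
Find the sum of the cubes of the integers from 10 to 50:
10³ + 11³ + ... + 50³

Use ∑_{k=1}^{n} k³ = [n(n+1)/2]², then subtract the first 9 terms.
∑_{k=1}^{50} k³ = [50×51/2]² = 1275² = 1625625
∑_{k=1}^{9} k³ = [9×10/2]² = 45² = 2025
∑_{k=10}^{50} k³ = 1625625 - 2025 = 1623600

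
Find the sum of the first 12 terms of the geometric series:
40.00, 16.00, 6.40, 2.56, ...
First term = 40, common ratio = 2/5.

Sₙ = a(1 - rⁿ) / (1 - r)
S_12 = 40(1 - (2/5)^12) / (1 - (2/5))
S_12 = 40(1 - (4096/244140625)) / (3/5)
S_12 = 651030744/9765625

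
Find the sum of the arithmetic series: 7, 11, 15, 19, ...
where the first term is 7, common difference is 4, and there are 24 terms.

Sₙ = n/2 × (first + last)
Last term = a + (n-1)d = 7 + (24-1)×4 = 99
S_24 = 24/2 × (7 + 99)
S_24 = 24/2 × 106 = 1272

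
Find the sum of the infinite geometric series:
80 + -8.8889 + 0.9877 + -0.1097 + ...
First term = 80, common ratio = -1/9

For |r| < 1, S = a / (1 - r)
S = 80 / (1 - (-1/9))
S = 80 / (10/9)
S = 72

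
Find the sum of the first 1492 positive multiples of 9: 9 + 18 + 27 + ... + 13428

Factor out 9: = 9(1 + 2 + ... + 1492) = 9 × n(n+1)/2
= 9 × 1492×1493/2
= 9 × 1113778
= 10024002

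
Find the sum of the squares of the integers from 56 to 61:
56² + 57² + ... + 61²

Use ∑_{k=1}^{n} k² = n(n+1)(2n+1)/6, then subtract the first 55 terms.
∑_{k=1}^{61} k² = 61×62×123/6 = 77531
∑_{k=1}^{55} k² = 55×56×111/6 = 56980
∑_{k=56}^{61} k² = 77531 - 56980 = 20551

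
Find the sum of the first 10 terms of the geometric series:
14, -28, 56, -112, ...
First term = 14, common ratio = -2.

Sₙ = a(1 - rⁿ) / (1 - r)
S_10 = 14(1 - (-2)^10) / (1 - (-2))
S_10 = 14(1 - 1024) / (3)
S_10 = -4774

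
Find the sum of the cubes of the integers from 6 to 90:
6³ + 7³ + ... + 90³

Use ∑_{k=1}^{n} k³ = [n(n+1)/2]², then subtract the first 5 terms.
∑_{k=1}^{90} k³ = [90×91/2]² = 4095² = 16769025
∑_{k=1}^{5} k³ = [5×6/2]² = 15² = 225
∑_{k=6}^{90} k³ = 16769025 - 225 = 16768800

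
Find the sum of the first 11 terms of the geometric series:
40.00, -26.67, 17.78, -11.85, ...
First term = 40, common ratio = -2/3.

Sₙ = a(1 - rⁿ) / (1 - r)
S_11 = 40(1 - (-2/3)^11) / (1 - (-2/3))
S_11 = 40(1 - (-2048/177147)) / (5/3)
S_11 = 1433560/59049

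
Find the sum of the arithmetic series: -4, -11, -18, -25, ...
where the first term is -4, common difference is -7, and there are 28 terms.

Sₙ = n/2 × (first + last)
Last term = a + (n-1)d = -4 + (28-1)×(-7) = -193
S_28 = 28/2 × (-4 + (-193))
S_28 = 28/2 × (-197) = -2758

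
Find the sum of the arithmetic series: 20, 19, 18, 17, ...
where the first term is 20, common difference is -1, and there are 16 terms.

Sₙ = n/2 × (first + last)
Last term = a + (n-1)d = 20 + (16-1)×(-1) = 5
S_16 = 16/2 × (20 + 5)
S_16 = 16/2 × 25 = 200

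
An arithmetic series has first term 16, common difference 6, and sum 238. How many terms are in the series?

Using S = n/2 × [2a + (n-1)d]
238 = n/2 × [2(16) + (n-1)(6)]
238 = n/2 × [32 + 6n - 6]
476 = n × [26 + 6n]
6n² + (26)n - 476 = 0
Discriminant: Δ = (26)² - 4(6)(-476) = 676 + 11424 = 12100
√Δ = 110
n = [-(26) + √Δ] / (2·6) = (-26 + 110) / 12 = 84 / 12 = 7
(The negative root is discarded since n must be a positive integer.)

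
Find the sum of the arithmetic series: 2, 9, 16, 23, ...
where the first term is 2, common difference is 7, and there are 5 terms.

Sₙ = n/2 × (first + last)
Last term = a + (n-1)d = 2 + (5-1)×7 = 30
S_5 = 5/2 × (2 + 30)
S_5 = 5/2 × 32 = 80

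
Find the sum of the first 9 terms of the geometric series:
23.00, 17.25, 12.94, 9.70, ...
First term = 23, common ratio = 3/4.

Sₙ = a(1 - rⁿ) / (1 - r)
S_9 = 23(1 - (3/4)^9) / (1 - (3/4))
S_9 = 23(1 - (19683/262144)) / (1/4)
S_9 = 5576603/65536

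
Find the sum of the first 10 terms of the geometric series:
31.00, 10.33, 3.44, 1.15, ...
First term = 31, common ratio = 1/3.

Sₙ = a(1 - rⁿ) / (1 - r)
S_10 = 31(1 - (1/3)^10) / (1 - (1/3))
S_10 = 31(1 - (1/59049)) / (2/3)
S_10 = 915244/19683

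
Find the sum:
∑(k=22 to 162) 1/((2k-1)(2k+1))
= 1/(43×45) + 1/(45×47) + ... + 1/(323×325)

Partial fractions: 1/((2k-1)(2k+1)) = (1/2)[1/(2k-1) - 1/(2k+1)]
The series telescopes:
= (1/2)[1/43 - 1/325]
= 141/13975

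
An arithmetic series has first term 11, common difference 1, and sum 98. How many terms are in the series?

Using S = n/2 × [2a + (n-1)d]
98 = n/2 × [2(11) + (n-1)(1)]
98 = n/2 × [22 + 1n - 1]
196 = n × [21 + 1n]
1n² + (21)n - 196 = 0
Discriminant: Δ = (21)² - 4(1)(-196) = 441 + 784 = 1225
√Δ = 35
n = [-(21) + √Δ] / (2·1) = (-21 + 35) / 2 = 14 / 2 = 7
(The negative root is discarded since n must be a positive integer.)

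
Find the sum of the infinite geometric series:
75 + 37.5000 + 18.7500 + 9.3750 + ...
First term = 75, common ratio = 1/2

For |r| < 1, S = a / (1 - r)
S = 75 / (1 - (1/2))
S = 75 / (1/2)
S = 150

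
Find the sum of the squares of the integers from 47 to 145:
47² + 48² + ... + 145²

Use ∑_{k=1}^{n} k² = n(n+1)(2n+1)/6, then subtract the first 46 terms.
∑_{k=1}^{145} k² = 145×146×291/6 = 1026745
∑_{k=1}^{46} k² = 46×47×93/6 = 33511
∑_{k=47}^{145} k² = 1026745 - 33511 = 993234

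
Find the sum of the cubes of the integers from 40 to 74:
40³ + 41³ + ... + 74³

Use ∑_{k=1}^{n} k³ = [n(n+1)/2]², then subtract the first 39 terms.
∑_{k=1}^{74} k³ = [74×75/2]² = 2775² = 7700625
∑_{k=1}^{39} k³ = [39×40/2]² = 780² = 608400
∑_{k=40}^{74} k³ = 7700625 - 608400 = 7092225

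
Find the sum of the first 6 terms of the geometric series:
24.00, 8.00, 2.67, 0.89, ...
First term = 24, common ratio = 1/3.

Sₙ = a(1 - rⁿ) / (1 - r)
S_6 = 24(1 - (1/3)^6) / (1 - (1/3))
S_6 = 24(1 - (1/729)) / (2/3)
S_6 = 2912/81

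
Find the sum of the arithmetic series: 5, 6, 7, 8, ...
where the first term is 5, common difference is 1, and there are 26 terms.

Sₙ = n/2 × (first + last)
Last term = a + (n-1)d = 5 + (26-1)×1 = 30
S_26 = 26/2 × (5 + 30)
S_26 = 26/2 × 35 = 455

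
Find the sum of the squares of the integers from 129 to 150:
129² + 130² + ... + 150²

Use ∑_{k=1}^{n} k² = n(n+1)(2n+1)/6, then subtract the first 128 terms.
∑_{k=1}^{150} k² = 150×151×301/6 = 1136275
∑_{k=1}^{128} k² = 128×129×257/6 = 707264
∑_{k=129}^{150} k² = 1136275 - 707264 = 429011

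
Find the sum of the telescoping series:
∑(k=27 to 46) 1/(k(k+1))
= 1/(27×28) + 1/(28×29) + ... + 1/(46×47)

Partial fractions: 1/(k(k+1)) = 1/k - 1/(k+1)
The series telescopes:
= (1/27 - 1/28) + (1/28 - 1/29) + ... + (1/46 - 1/47)
= 1/27 - 1/47
= 20/1269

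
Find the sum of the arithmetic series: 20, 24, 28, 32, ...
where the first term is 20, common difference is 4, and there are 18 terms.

Sₙ = n/2 × (first + last)
Last term = a + (n-1)d = 20 + (18-1)×4 = 88
S_18 = 18/2 × (20 + 88)
S_18 = 18/2 × 108 = 972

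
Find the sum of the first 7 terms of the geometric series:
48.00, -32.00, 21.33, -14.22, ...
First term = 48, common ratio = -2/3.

Sₙ = a(1 - rⁿ) / (1 - r)
S_7 = 48(1 - (-2/3)^7) / (1 - (-2/3))
S_7 = 48(1 - (-128/2187)) / (5/3)
S_7 = 7408/243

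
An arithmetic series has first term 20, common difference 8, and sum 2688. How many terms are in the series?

Using S = n/2 × [2a + (n-1)d]
2688 = n/2 × [2(20) + (n-1)(8)]
2688 = n/2 × [40 + 8n - 8]
5376 = n × [32 + 8n]
8n² + (32)n - 5376 = 0
Discriminant: Δ = (32)² - 4(8)(-5376) = 1024 + 172032 = 173056
√Δ = 416
n = [-(32) + √Δ] / (2·8) = (-32 + 416) / 16 = 384 / 16 = 24
(The negative root is discarded since n must be a positive integer.)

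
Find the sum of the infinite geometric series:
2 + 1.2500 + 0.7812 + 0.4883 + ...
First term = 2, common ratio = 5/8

For |r| < 1, S = a / (1 - r)
S = 2 / (1 - (5/8))
S = 2 / (3/8)
S = 16/3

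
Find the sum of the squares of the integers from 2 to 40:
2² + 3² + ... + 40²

Use ∑_{k=1}^{n} k² = n(n+1)(2n+1)/6, then subtract the first 1 terms.
∑_{k=1}^{40} k² = 40×41×81/6 = 22140
∑_{k=1}^{1} k² = 1×2×3/6 = 1
∑_{k=2}^{40} k² = 22140 - 1 = 22139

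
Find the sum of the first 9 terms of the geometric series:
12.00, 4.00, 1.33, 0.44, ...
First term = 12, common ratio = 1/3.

Sₙ = a(1 - rⁿ) / (1 - r)
S_9 = 12(1 - (1/3)^9) / (1 - (1/3))
S_9 = 12(1 - (1/19683)) / (2/3)
S_9 = 39364/2187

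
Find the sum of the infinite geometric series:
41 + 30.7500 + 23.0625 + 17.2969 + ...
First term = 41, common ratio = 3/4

For |r| < 1, S = a / (1 - r)
S = 41 / (1 - (3/4))
S = 41 / (1/4)
S = 164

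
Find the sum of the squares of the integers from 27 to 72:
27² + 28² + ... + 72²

Use ∑_{k=1}^{n} k² = n(n+1)(2n+1)/6, then subtract the first 26 terms.
∑_{k=1}^{72} k² = 72×73×145/6 = 127020
∑_{k=1}^{26} k² = 26×27×53/6 = 6201
∑_{k=27}^{72} k² = 127020 - 6201 = 120819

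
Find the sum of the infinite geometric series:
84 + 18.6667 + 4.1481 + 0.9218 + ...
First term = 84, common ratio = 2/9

For |r| < 1, S = a / (1 - r)
S = 84 / (1 - (2/9))
S = 84 / (7/9)
S = 108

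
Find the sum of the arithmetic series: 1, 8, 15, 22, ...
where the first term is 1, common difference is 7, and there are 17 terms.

Sₙ = n/2 × (first + last)
Last term = a + (n-1)d = 1 + (17-1)×7 = 113
S_17 = 17/2 × (1 + 113)
S_17 = 17/2 × 114 = 969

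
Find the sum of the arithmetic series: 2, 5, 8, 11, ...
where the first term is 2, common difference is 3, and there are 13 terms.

Sₙ = n/2 × (first + last)
Last term = a + (n-1)d = 2 + (13-1)×3 = 38
S_13 = 13/2 × (2 + 38)
S_13 = 13/2 × 40 = 260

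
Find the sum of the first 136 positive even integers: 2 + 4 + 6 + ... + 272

Sum of first n even numbers = n(n+1)
= 136×137
= 18632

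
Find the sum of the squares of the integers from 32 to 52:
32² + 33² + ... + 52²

Use ∑_{k=1}^{n} k² = n(n+1)(2n+1)/6, then subtract the first 31 terms.
∑_{k=1}^{52} k² = 52×53×105/6 = 48230
∑_{k=1}^{31} k² = 31×32×63/6 = 10416
∑_{k=32}^{52} k² = 48230 - 10416 = 37814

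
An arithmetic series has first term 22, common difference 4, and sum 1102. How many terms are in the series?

Using S = n/2 × [2a + (n-1)d]
1102 = n/2 × [2(22) + (n-1)(4)]
1102 = n/2 × [44 + 4n - 4]
2204 = n × [40 + 4n]
4n² + (40)n - 2204 = 0
Discriminant: Δ = (40)² - 4(4)(-2204) = 1600 + 35264 = 36864
√Δ = 192
n = [-(40) + √Δ] / (2·4) = (-40 + 192) / 8 = 152 / 8 = 19
(The negative root is discarded since n must be a positive integer.)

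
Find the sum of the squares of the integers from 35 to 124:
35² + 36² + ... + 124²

Use ∑_{k=1}^{n} k² = n(n+1)(2n+1)/6, then subtract the first 34 terms.
∑_{k=1}^{124} k² = 124×125×249/6 = 643250
∑_{k=1}^{34} k² = 34×35×69/6 = 13685
∑_{k=35}^{124} k² = 643250 - 13685 = 629565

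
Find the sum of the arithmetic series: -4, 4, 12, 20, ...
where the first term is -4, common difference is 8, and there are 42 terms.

Sₙ = n/2 × (first + last)
Last term = a + (n-1)d = -4 + (42-1)×8 = 324
S_42 = 42/2 × (-4 + 324)
S_42 = 42/2 × 320 = 6720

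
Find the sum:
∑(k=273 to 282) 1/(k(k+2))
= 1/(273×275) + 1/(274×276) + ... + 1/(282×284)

Partial fractions: 1/(k(k+2)) = (1/2)[1/k - 1/(k+2)]
Telescoping leaves the first two and last two terms:
= (1/2)[1/273 + 1/274 - 1/283 - 1/284]
= 775375/6011986344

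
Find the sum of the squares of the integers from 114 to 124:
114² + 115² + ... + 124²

Use ∑_{k=1}^{n} k² = n(n+1)(2n+1)/6, then subtract the first 113 terms.
∑_{k=1}^{124} k² = 124×125×249/6 = 643250
∑_{k=1}^{113} k² = 113×114×227/6 = 487369
∑_{k=114}^{124} k² = 643250 - 487369 = 155881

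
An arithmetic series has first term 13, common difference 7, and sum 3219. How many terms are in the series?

Using S = n/2 × [2a + (n-1)d]
3219 = n/2 × [2(13) + (n-1)(7)]
3219 = n/2 × [26 + 7n - 7]
6438 = n × [19 + 7n]
7n² + (19)n - 6438 = 0
Discriminant: Δ = (19)² - 4(7)(-6438) = 361 + 180264 = 180625
√Δ = 425
n = [-(19) + √Δ] / (2·7) = (-19 + 425) / 14 = 406 / 14 = 29
(The negative root is discarded since n must be a positive integer.)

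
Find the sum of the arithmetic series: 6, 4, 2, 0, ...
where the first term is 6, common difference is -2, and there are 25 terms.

Sₙ = n/2 × (first + last)
Last term = a + (n-1)d = 6 + (25-1)×(-2) = -42
S_25 = 25/2 × (6 + (-42))
S_25 = 25/2 × (-36) = -450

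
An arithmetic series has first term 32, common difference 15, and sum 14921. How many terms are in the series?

Using S = n/2 × [2a + (n-1)d]
14921 = n/2 × [2(32) + (n-1)(15)]
14921 = n/2 × [64 + 15n - 15]
29842 = n × [49 + 15n]
15n² + (49)n - 29842 = 0
Discriminant: Δ = (49)² - 4(15)(-29842) = 2401 + 1790520 = 1792921
√Δ = 1339
n = [-(49) + √Δ] / (2·15) = (-49 + 1339) / 30 = 1290 / 30 = 43
(The negative root is discarded since n must be a positive integer.)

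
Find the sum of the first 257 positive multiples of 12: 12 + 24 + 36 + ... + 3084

Factor out 12: = 12(1 + 2 + ... + 257) = 12 × n(n+1)/2
= 12 × 257×258/2
= 12 × 33153
= 397836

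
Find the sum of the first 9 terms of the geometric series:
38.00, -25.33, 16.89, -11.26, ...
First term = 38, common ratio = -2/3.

Sₙ = a(1 - rⁿ) / (1 - r)
S_9 = 38(1 - (-2/3)^9) / (1 - (-2/3))
S_9 = 38(1 - (-512/19683)) / (5/3)
S_9 = 153482/6561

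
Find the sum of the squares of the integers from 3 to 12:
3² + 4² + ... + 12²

Use ∑_{k=1}^{n} k² = n(n+1)(2n+1)/6, then subtract the first 2 terms.
∑_{k=1}^{12} k² = 12×13×25/6 = 650
∑_{k=1}^{2} k² = 2×3×5/6 = 5
∑_{k=3}^{12} k² = 650 - 5 = 645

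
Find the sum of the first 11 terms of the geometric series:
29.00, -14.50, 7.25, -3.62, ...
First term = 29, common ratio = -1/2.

Sₙ = a(1 - rⁿ) / (1 - r)
S_11 = 29(1 - (-1/2)^11) / (1 - (-1/2))
S_11 = 29(1 - (-1/2048)) / (3/2)
S_11 = 19807/1024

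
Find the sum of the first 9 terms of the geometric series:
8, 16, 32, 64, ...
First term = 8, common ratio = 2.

Sₙ = a(1 - rⁿ) / (1 - r)
S_9 = 8(1 - 2^9) / (1 - 2)
S_9 = 8(1 - 512) / (-1)
S_9 = 4088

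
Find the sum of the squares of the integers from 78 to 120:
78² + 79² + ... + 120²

Use ∑_{k=1}^{n} k² = n(n+1)(2n+1)/6, then subtract the first 77 terms.
∑_{k=1}^{120} k² = 120×121×241/6 = 583220
∑_{k=1}^{77} k² = 77×78×155/6 = 155155
∑_{k=78}^{120} k² = 583220 - 155155 = 428065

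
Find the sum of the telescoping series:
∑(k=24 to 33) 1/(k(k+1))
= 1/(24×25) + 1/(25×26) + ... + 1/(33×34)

Partial fractions: 1/(k(k+1)) = 1/k - 1/(k+1)
The series telescopes:
= (1/24 - 1/25) + (1/25 - 1/26) + ... + (1/33 - 1/34)
= 1/24 - 1/34
= 5/408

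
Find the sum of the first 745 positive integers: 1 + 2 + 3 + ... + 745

Formula: ∑k = n(n+1)/2
= 745×746/2
= 555770/2
= 277885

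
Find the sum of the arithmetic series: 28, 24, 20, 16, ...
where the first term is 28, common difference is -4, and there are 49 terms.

Sₙ = n/2 × (first + last)
Last term = a + (n-1)d = 28 + (49-1)×(-4) = -164
S_49 = 49/2 × (28 + (-164))
S_49 = 49/2 × (-136) = -3332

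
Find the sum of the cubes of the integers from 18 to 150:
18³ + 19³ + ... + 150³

Use ∑_{k=1}^{n} k³ = [n(n+1)/2]², then subtract the first 17 terms.
∑_{k=1}^{150} k³ = [150×151/2]² = 11325² = 128255625
∑_{k=1}^{17} k³ = [17×18/2]² = 153² = 23409
∑_{k=18}^{150} k³ = 128255625 - 23409 = 128232216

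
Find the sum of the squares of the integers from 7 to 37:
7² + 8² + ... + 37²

Use ∑_{k=1}^{n} k² = n(n+1)(2n+1)/6, then subtract the first 6 terms.
∑_{k=1}^{37} k² = 37×38×75/6 = 17575
∑_{k=1}^{6} k² = 6×7×13/6 = 91
∑_{k=7}^{37} k² = 17575 - 91 = 17484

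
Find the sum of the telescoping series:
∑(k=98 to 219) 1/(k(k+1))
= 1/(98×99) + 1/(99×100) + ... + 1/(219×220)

Partial fractions: 1/(k(k+1)) = 1/k - 1/(k+1)
The series telescopes:
= (1/98 - 1/99) + (1/99 - 1/100) + ... + (1/219 - 1/220)
= 1/98 - 1/220
= 61/10780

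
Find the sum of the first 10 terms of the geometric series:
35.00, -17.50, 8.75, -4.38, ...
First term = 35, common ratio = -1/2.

Sₙ = a(1 - rⁿ) / (1 - r)
S_10 = 35(1 - (-1/2)^10) / (1 - (-1/2))
S_10 = 35(1 - (1/1024)) / (3/2)
S_10 = 11935/512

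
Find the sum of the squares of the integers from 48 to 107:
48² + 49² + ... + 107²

Use ∑_{k=1}^{n} k² = n(n+1)(2n+1)/6, then subtract the first 47 terms.
∑_{k=1}^{107} k² = 107×108×215/6 = 414090
∑_{k=1}^{47} k² = 47×48×95/6 = 35720
∑_{k=48}^{107} k² = 414090 - 35720 = 378370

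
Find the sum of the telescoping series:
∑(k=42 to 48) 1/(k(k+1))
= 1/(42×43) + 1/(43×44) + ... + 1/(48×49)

Partial fractions: 1/(k(k+1)) = 1/k - 1/(k+1)
The series telescopes:
= (1/42 - 1/43) + (1/43 - 1/44) + ... + (1/48 - 1/49)
= 1/42 - 1/49
= 1/294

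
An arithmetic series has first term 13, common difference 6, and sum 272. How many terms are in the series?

Using S = n/2 × [2a + (n-1)d]
272 = n/2 × [2(13) + (n-1)(6)]
272 = n/2 × [26 + 6n - 6]
544 = n × [20 + 6n]
6n² + (20)n - 544 = 0
Discriminant: Δ = (20)² - 4(6)(-544) = 400 + 13056 = 13456
√Δ = 116
n = [-(20) + √Δ] / (2·6) = (-20 + 116) / 12 = 96 / 12 = 8
(The negative root is discarded since n must be a positive integer.)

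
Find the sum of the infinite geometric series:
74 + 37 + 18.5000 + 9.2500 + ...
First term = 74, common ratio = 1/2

For |r| < 1, S = a / (1 - r)
S = 74 / (1 - (1/2))
S = 74 / (1/2)
S = 148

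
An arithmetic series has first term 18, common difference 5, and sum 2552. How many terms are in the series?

Using S = n/2 × [2a + (n-1)d]
2552 = n/2 × [2(18) + (n-1)(5)]
2552 = n/2 × [36 + 5n - 5]
5104 = n × [31 + 5n]
5n² + (31)n - 5104 = 0
Discriminant: Δ = (31)² - 4(5)(-5104) = 961 + 102080 = 103041
√Δ = 321
n = [-(31) + √Δ] / (2·5) = (-31 + 321) / 10 = 290 / 10 = 29
(The negative root is discarded since n must be a positive integer.)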